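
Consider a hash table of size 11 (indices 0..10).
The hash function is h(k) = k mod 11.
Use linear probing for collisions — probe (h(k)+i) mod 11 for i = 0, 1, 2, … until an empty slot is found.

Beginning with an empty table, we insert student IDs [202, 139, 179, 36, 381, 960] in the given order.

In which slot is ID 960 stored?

6

202 hashes to 4; slot 4 is free -> place at 4.
139 hashes to 7; slot 7 is free -> place at 7.
179 hashes to 3; slot 3 is free -> place at 3.
36 hashes to 3; 3,4 taken -> place at 5.
381 hashes to 7; 7 taken -> place at 8.
960 hashes to 3; 3,4,5 taken -> place at 6.
Table: [—, —, —, 179, 202, 36, 960, 139, 381, —, —]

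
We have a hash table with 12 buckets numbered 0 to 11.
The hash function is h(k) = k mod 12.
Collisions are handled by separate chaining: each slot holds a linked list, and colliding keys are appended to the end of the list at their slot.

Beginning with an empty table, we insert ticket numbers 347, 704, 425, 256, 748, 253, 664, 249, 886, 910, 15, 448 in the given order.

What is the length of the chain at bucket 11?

Insert 347: h=11, bucket 11 empty -> new chain.
Insert 704: h=8, bucket 8 empty -> new chain.
Insert 425: h=5, bucket 5 empty -> new chain.
Insert 256: h=4, bucket 4 empty -> new chain.
Insert 748: h=4, bucket 4 nonempty -> append to chain.
Insert 253: h=1, bucket 1 empty -> new chain.
Insert 664: h=4, bucket 4 nonempty -> append to chain.
Insert 249: h=9, bucket 9 empty -> new chain.
Insert 886: h=10, bucket 10 empty -> new chain.
Insert 910: h=10, bucket 10 nonempty -> append to chain.
Insert 15: h=3, bucket 3 empty -> new chain.
Insert 448: h=4, bucket 4 nonempty -> append to chain.
Final buckets:
0: -
1: 253
2: -
3: 15
4: 256 -> 748 -> 664 -> 448
5: 425
6: -
7: -
8: 704
9: 249
10: 886 -> 910
11: 347

1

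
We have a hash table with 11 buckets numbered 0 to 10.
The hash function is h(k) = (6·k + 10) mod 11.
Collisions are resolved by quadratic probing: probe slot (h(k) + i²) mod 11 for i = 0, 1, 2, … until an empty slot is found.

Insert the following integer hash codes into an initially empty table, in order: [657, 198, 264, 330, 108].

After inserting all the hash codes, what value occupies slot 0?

657 hashes to 3; slot 3 is free => place at 3.
198 hashes to 10; slot 10 is free => place at 10.
264 hashes to 10; 10 taken => place at 0.
330 hashes to 10; 10,0,3 taken => place at 8.
108 hashes to 9; slot 9 is free => place at 9.
Table: [264, —, —, 657, —, —, —, —, 330, 108, 198]

264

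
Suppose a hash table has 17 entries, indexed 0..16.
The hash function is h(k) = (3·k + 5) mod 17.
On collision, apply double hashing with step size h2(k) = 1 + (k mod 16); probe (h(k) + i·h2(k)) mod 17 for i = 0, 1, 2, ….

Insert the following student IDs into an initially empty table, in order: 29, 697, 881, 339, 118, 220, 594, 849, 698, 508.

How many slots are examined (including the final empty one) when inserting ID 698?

29: h=7 -> slot 7
697: h=5 -> slot 5
881: h=13 -> slot 13
339: h=2 -> slot 2
118: h=2, h2=7, probe 2,9 -> slot 9
220: h=2, h2=13, probe 2,15 -> slot 15
594: h=2, h2=3, probe 2,5,8 -> slot 8
849: h=2, h2=2, probe 2,4 -> slot 4
698: h=8, h2=11, probe 8,2,13,7,1 -> slot 1
508: h=16 -> slot 16
Table: [., 698, 339, ., 849, 697, ., 29, 594, 118, ., ., ., 881, ., 220, 508]

5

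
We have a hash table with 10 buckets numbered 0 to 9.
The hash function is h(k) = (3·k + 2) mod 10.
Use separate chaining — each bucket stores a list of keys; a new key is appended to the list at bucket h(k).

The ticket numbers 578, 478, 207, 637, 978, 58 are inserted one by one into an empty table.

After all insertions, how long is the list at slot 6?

578 -> bucket 6
478 -> bucket 6 (collision)
207 -> bucket 3
637 -> bucket 3 (collision)
978 -> bucket 6 (collision)
58 -> bucket 6 (collision)
Final buckets:
0: .
1: .
2: .
3: 207 -> 637
4: .
5: .
6: 578 -> 478 -> 978 -> 58
7: .
8: .
9: .

4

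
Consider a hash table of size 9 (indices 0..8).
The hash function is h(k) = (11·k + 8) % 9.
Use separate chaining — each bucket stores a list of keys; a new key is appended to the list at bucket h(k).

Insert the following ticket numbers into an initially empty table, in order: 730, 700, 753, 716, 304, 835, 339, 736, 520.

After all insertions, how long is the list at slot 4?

5

Insert 730: h=1, bucket 1 empty -> new chain.
Insert 700: h=4, bucket 4 empty -> new chain.
Insert 753: h=2, bucket 2 empty -> new chain.
Insert 716: h=0, bucket 0 empty -> new chain.
Insert 304: h=4, bucket 4 nonempty -> append to chain.
Insert 835: h=4, bucket 4 nonempty -> append to chain.
Insert 339: h=2, bucket 2 nonempty -> append to chain.
Insert 736: h=4, bucket 4 nonempty -> append to chain.
Insert 520: h=4, bucket 4 nonempty -> append to chain.
Final buckets:
0: 716
1: 730
2: 753 -> 339
3: _
4: 700 -> 304 -> 835 -> 736 -> 520
5: _
6: _
7: _
8: _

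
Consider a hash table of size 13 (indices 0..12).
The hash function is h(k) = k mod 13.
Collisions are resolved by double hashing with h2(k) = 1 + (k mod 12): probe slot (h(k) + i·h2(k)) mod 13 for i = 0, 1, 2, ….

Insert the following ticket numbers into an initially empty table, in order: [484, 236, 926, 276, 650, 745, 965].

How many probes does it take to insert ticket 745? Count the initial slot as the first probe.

3

Insert 484: h=3, slot 3 empty => index 3.
Insert 236: h=2, slot 2 empty => index 2.
Insert 926: h=3, h2=3, slot 3 occupied => index 6.
Insert 276: h=3, h2=1, slot 3 occupied => index 4.
Insert 650: h=0, slot 0 empty => index 0.
Insert 745: h=4, h2=2, slots 4,6 occupied => index 8.
Insert 965: h=3, h2=6, slot 3 occupied => index 9.
Table: [650, ∅, 236, 484, 276, ∅, 926, ∅, 745, 965, ∅, ∅, ∅]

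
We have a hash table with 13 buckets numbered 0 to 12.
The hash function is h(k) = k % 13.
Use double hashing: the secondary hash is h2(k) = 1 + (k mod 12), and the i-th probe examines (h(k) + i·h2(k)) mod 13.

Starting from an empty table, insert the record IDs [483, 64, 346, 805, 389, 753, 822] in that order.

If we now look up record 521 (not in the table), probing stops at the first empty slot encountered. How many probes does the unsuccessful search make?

2

483 hashes to 2; slot 2 is free => place at 2.
64 hashes to 12; slot 12 is free => place at 12.
346 hashes to 8; slot 8 is free => place at 8.
805 hashes to 12, h2=2; 12 taken => place at 1.
389 hashes to 12, h2=6; 12 taken => place at 5.
753 hashes to 12, h2=10; 12 taken => place at 9.
822 hashes to 3; slot 3 is free => place at 3.
Table: [—, 805, 483, 822, —, 389, —, —, 346, 753, —, —, 64]
Lookup 521: h=1, h2=6, probe 1,7 → slot 7 empty, not found.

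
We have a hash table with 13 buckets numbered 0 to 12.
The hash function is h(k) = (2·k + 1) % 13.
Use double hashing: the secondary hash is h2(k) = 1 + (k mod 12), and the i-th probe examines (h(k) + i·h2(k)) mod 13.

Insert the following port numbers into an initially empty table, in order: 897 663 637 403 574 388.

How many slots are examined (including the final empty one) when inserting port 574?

4

897 hashes to 1; slot 1 is free → place at 1.
663 hashes to 1, h2=4; 1 taken → place at 5.
637 hashes to 1, h2=2; 1 taken → place at 3.
403 hashes to 1, h2=8; 1 taken → place at 9.
574 hashes to 5, h2=11; 5,3,1 taken → place at 12.
388 hashes to 10; slot 10 is free → place at 10.
Table: [∅, 897, ∅, 637, ∅, 663, ∅, ∅, ∅, 403, 388, ∅, 574]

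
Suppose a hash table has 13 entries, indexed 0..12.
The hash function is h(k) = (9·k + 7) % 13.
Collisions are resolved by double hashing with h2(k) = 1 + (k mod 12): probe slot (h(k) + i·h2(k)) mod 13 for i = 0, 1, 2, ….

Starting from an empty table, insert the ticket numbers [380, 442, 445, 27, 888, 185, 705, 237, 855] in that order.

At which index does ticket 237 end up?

Insert 380: h=8, slot 8 empty => index 8.
Insert 442: h=7, slot 7 empty => index 7.
Insert 445: h=8, h2=2, slot 8 occupied => index 10.
Insert 27: h=3, slot 3 empty => index 3.
Insert 888: h=4, slot 4 empty => index 4.
Insert 185: h=8, h2=6, slot 8 occupied => index 1.
Insert 705: h=8, h2=10, slot 8 occupied => index 5.
Insert 237: h=8, h2=10, slots 8,5 occupied => index 2.
Insert 855: h=6, slot 6 empty => index 6.
Table: [—, 185, 237, 27, 888, 705, 855, 442, 380, —, 445, —, —]

2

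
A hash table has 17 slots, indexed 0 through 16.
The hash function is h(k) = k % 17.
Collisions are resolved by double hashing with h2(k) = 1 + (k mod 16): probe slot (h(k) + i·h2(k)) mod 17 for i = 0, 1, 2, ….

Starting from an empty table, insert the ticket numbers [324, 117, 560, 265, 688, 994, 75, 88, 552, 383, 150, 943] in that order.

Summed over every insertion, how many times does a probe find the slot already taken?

324: h=1 → slot 1
117: h=15 → slot 15
560: h=16 → slot 16
265: h=10 → slot 10
688: h=8 → slot 8
994: h=8, h2=3, probe 8,11 → slot 11
75: h=7 → slot 7
88: h=3 → slot 3
552: h=8, h2=9, probe 8,0 → slot 0
383: h=9 → slot 9
150: h=14 → slot 14
943: h=8, h2=16, probe 8,7,6 → slot 6
Table: [552, 324, _, 88, _, _, 943, 75, 688, 383, 265, 994, _, _, 150, 117, 560]

4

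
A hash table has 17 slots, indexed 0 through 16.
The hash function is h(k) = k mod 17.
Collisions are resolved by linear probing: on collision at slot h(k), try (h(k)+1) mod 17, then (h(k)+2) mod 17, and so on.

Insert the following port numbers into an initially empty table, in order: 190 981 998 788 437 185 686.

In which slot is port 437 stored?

Insert 190: h=3, slot 3 empty → index 3.
Insert 981: h=12, slot 12 empty → index 12.
Insert 998: h=12, slot 12 occupied → index 13.
Insert 788: h=6, slot 6 empty → index 6.
Insert 437: h=12, slots 12,13 occupied → index 14.
Insert 185: h=15, slot 15 empty → index 15.
Insert 686: h=6, slot 6 occupied → index 7.
Table: [-, -, -, 190, -, -, 788, 686, -, -, -, -, 981, 998, 437, 185, -]

14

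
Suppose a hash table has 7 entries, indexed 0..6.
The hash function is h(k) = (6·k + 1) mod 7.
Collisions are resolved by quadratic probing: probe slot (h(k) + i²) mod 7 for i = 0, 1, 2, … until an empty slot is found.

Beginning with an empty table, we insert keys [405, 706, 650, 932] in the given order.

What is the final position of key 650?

6

405: h=2 => slot 2
706: h=2, probe 2,3 => slot 3
650: h=2, probe 2,3,6 => slot 6
932: h=0 => slot 0
Table: [932, -, 405, 706, -, -, 650]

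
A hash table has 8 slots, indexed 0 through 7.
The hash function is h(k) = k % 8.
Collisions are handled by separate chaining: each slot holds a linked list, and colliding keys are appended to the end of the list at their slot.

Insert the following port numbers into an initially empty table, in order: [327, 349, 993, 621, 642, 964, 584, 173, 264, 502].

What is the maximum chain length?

3

327 → bucket 7
349 → bucket 5
993 → bucket 1
621 → bucket 5 (collision)
642 → bucket 2
964 → bucket 4
584 → bucket 0
173 → bucket 5 (collision)
264 → bucket 0 (collision)
502 → bucket 6
Final buckets:
0: 584 -> 264
1: 993
2: 642
3: ∅
4: 964
5: 349 -> 621 -> 173
6: 502
7: 327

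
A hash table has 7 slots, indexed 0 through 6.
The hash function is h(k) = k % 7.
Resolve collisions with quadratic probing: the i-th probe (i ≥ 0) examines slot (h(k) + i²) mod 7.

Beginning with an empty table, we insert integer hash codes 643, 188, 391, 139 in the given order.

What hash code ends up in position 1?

139

643 hashes to 6; slot 6 is free → place at 6.
188 hashes to 6; 6 taken → place at 0.
391 hashes to 6; 6,0 taken → place at 3.
139 hashes to 6; 6,0,3 taken → place at 1.
Table: [188, 139, -, 391, -, -, 643]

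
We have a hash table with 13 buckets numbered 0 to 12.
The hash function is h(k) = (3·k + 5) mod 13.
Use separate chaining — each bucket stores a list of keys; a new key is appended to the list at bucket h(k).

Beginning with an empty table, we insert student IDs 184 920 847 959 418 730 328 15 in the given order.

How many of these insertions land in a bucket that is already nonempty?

184 -> bucket 11
920 -> bucket 9
847 -> bucket 11 (collision)
959 -> bucket 9 (collision)
418 -> bucket 11 (collision)
730 -> bucket 11 (collision)
328 -> bucket 1
15 -> bucket 11 (collision)
Final buckets:
0: _
1: 328
2: _
3: _
4: _
5: _
6: _
7: _
8: _
9: 920 -> 959
10: _
11: 184 -> 847 -> 418 -> 730 -> 15
12: _

5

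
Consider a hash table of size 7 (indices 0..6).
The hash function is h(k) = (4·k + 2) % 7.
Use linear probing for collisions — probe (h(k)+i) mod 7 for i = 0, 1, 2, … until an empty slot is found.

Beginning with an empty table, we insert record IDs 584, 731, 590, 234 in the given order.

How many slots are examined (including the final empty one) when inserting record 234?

Insert 584: h=0, slot 0 empty => index 0.
Insert 731: h=0, slot 0 occupied => index 1.
Insert 590: h=3, slot 3 empty => index 3.
Insert 234: h=0, slots 0,1 occupied => index 2.
Table: [584, 731, 234, 590, _, _, _]

3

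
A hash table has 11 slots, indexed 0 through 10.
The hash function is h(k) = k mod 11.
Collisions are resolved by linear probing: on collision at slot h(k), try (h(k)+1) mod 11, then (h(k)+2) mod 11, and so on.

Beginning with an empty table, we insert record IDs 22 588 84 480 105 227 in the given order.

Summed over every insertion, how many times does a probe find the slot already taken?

22 hashes to 0; slot 0 is free -> place at 0.
588 hashes to 5; slot 5 is free -> place at 5.
84 hashes to 7; slot 7 is free -> place at 7.
480 hashes to 7; 7 taken -> place at 8.
105 hashes to 6; slot 6 is free -> place at 6.
227 hashes to 7; 7,8 taken -> place at 9.
Table: [22, —, —, —, —, 588, 105, 84, 480, 227, —]

3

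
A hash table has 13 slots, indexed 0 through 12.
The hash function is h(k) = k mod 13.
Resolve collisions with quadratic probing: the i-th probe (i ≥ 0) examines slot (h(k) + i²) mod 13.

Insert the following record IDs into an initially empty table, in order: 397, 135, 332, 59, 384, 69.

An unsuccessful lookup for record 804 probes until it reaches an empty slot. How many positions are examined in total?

2

397 hashes to 7; slot 7 is free → place at 7.
135 hashes to 5; slot 5 is free → place at 5.
332 hashes to 7; 7 taken → place at 8.
59 hashes to 7; 7,8 taken → place at 11.
384 hashes to 7; 7,8,11 taken → place at 3.
69 hashes to 4; slot 4 is free → place at 4.
Table: [∅, ∅, ∅, 384, 69, 135, ∅, 397, 332, ∅, ∅, 59, ∅]
Lookup 804: h=11, probe 11,12 → slot 12 empty, not found.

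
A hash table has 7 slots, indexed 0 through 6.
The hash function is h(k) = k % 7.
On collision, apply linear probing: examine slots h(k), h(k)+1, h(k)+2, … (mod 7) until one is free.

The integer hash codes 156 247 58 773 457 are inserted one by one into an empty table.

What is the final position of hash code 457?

6

Insert 156: h=2, slot 2 empty -> index 2.
Insert 247: h=2, slot 2 occupied -> index 3.
Insert 58: h=2, slots 2,3 occupied -> index 4.
Insert 773: h=3, slots 3,4 occupied -> index 5.
Insert 457: h=2, slots 2,3,4,5 occupied -> index 6.
Table: [∅, ∅, 156, 247, 58, 773, 457]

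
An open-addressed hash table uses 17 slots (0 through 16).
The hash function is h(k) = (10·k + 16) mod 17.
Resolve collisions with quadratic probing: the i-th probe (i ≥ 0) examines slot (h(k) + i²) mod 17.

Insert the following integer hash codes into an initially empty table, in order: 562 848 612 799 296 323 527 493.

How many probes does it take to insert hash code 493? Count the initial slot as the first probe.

562: h=9 => slot 9
848: h=13 => slot 13
612: h=16 => slot 16
799: h=16, probe 16,0 => slot 0
296: h=1 => slot 1
323: h=16, probe 16,0,3 => slot 3
527: h=16, probe 16,0,3,8 => slot 8
493: h=16, probe 16,0,3,8,15 => slot 15
Table: [799, 296, —, 323, —, —, —, —, 527, 562, —, —, —, 848, —, 493, 612]

5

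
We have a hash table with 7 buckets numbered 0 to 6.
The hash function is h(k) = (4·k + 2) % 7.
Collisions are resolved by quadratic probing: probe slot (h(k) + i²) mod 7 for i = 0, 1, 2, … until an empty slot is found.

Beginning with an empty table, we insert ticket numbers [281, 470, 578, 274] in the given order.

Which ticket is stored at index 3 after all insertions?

274

281 hashes to 6; slot 6 is free → place at 6.
470 hashes to 6; 6 taken → place at 0.
578 hashes to 4; slot 4 is free → place at 4.
274 hashes to 6; 6,0 taken → place at 3.
Table: [470, ∅, ∅, 274, 578, ∅, 281]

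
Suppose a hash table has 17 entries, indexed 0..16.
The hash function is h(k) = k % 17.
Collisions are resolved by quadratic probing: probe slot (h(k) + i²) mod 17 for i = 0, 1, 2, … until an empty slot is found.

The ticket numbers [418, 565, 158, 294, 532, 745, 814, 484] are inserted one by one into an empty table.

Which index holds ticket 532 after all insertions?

418: h=10 → slot 10
565: h=4 → slot 4
158: h=5 → slot 5
294: h=5, probe 5,6 → slot 6
532: h=5, probe 5,6,9 → slot 9
745: h=14 → slot 14
814: h=15 → slot 15
484: h=8 → slot 8
Table: [-, -, -, -, 565, 158, 294, -, 484, 532, 418, -, -, -, 745, 814, -]

9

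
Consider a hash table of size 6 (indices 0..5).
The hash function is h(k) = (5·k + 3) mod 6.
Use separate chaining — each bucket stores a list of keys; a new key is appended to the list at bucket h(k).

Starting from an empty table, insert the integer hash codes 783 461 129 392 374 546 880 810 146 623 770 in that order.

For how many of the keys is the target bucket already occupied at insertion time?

6

Insert 783: h=0, bucket 0 empty → new chain.
Insert 461: h=4, bucket 4 empty → new chain.
Insert 129: h=0, bucket 0 nonempty → append to chain.
Insert 392: h=1, bucket 1 empty → new chain.
Insert 374: h=1, bucket 1 nonempty → append to chain.
Insert 546: h=3, bucket 3 empty → new chain.
Insert 880: h=5, bucket 5 empty → new chain.
Insert 810: h=3, bucket 3 nonempty → append to chain.
Insert 146: h=1, bucket 1 nonempty → append to chain.
Insert 623: h=4, bucket 4 nonempty → append to chain.
Insert 770: h=1, bucket 1 nonempty → append to chain.
Final buckets:
0: 783 -> 129
1: 392 -> 374 -> 146 -> 770
2: ∅
3: 546 -> 810
4: 461 -> 623
5: 880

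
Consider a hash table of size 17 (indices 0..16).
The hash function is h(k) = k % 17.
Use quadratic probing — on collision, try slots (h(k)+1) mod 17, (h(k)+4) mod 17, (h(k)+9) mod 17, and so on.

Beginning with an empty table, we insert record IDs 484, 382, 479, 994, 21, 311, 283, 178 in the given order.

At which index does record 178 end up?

484: h=8 -> slot 8
382: h=8, probe 8,9 -> slot 9
479: h=3 -> slot 3
994: h=8, probe 8,9,12 -> slot 12
21: h=4 -> slot 4
311: h=5 -> slot 5
283: h=11 -> slot 11
178: h=8, probe 8,9,12,0 -> slot 0
Table: [178, -, -, 479, 21, 311, -, -, 484, 382, -, 283, 994, -, -, -, -]

0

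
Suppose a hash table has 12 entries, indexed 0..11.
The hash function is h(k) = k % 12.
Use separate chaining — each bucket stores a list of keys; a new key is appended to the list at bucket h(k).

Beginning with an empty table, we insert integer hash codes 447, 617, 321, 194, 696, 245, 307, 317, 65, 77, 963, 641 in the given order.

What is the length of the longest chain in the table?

Insert 447: h=3, bucket 3 empty → new chain.
Insert 617: h=5, bucket 5 empty → new chain.
Insert 321: h=9, bucket 9 empty → new chain.
Insert 194: h=2, bucket 2 empty → new chain.
Insert 696: h=0, bucket 0 empty → new chain.
Insert 245: h=5, bucket 5 nonempty → append to chain.
Insert 307: h=7, bucket 7 empty → new chain.
Insert 317: h=5, bucket 5 nonempty → append to chain.
Insert 65: h=5, bucket 5 nonempty → append to chain.
Insert 77: h=5, bucket 5 nonempty → append to chain.
Insert 963: h=3, bucket 3 nonempty → append to chain.
Insert 641: h=5, bucket 5 nonempty → append to chain.
Final buckets:
0: 696
1: _
2: 194
3: 447 -> 963
4: _
5: 617 -> 245 -> 317 -> 65 -> 77 -> 641
6: _
7: 307
8: _
9: 321
10: _
11: _

6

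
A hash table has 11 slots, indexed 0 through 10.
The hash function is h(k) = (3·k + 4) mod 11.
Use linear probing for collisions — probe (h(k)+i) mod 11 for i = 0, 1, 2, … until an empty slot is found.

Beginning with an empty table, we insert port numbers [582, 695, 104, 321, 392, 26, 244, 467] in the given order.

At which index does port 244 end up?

2

582: h=1 => slot 1
695: h=10 => slot 10
104: h=8 => slot 8
321: h=10, probe 10,0 => slot 0
392: h=3 => slot 3
26: h=5 => slot 5
244: h=10, probe 10,0,1,2 => slot 2
467: h=8, probe 8,9 => slot 9
Table: [321, 582, 244, 392, _, 26, _, _, 104, 467, 695]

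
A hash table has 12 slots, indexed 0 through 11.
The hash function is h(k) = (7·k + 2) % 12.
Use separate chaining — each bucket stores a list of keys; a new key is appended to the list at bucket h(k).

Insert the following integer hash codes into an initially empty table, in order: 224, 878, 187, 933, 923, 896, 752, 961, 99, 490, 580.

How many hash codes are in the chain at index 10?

224 -> bucket 10
878 -> bucket 4
187 -> bucket 3
933 -> bucket 5
923 -> bucket 7
896 -> bucket 10 (collision)
752 -> bucket 10 (collision)
961 -> bucket 9
99 -> bucket 11
490 -> bucket 0
580 -> bucket 6
Final buckets:
0: 490
1: —
2: —
3: 187
4: 878
5: 933
6: 580
7: 923
8: —
9: 961
10: 224 -> 896 -> 752
11: 99

3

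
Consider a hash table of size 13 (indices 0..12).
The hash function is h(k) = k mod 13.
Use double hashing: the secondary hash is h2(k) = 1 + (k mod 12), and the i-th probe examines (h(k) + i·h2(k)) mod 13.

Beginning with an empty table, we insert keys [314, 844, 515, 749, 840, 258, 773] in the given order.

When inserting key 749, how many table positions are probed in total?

2

314 hashes to 2; slot 2 is free -> place at 2.
844 hashes to 12; slot 12 is free -> place at 12.
515 hashes to 8; slot 8 is free -> place at 8.
749 hashes to 8, h2=6; 8 taken -> place at 1.
840 hashes to 8, h2=1; 8 taken -> place at 9.
258 hashes to 11; slot 11 is free -> place at 11.
773 hashes to 6; slot 6 is free -> place at 6.
Table: [—, 749, 314, —, —, —, 773, —, 515, 840, —, 258, 844]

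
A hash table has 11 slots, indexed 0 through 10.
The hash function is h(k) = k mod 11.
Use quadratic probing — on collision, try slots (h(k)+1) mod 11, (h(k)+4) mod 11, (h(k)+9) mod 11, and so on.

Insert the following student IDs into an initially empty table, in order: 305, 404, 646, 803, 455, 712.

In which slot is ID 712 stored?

305: h=8 → slot 8
404: h=8, probe 8,9 → slot 9
646: h=8, probe 8,9,1 → slot 1
803: h=0 → slot 0
455: h=4 → slot 4
712: h=8, probe 8,9,1,6 → slot 6
Table: [803, 646, -, -, 455, -, 712, -, 305, 404, -]

6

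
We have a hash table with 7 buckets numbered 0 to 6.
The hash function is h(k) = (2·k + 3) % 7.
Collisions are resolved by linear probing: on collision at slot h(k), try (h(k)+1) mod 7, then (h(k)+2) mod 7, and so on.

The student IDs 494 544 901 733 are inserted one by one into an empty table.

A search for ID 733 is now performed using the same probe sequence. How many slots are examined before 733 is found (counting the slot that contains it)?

494: h=4 => slot 4
544: h=6 => slot 6
901: h=6, probe 6,0 => slot 0
733: h=6, probe 6,0,1 => slot 1
Table: [901, 733, —, —, 494, —, 544]
Lookup 733: h=6, probe 6,0,1 → found at 1.

3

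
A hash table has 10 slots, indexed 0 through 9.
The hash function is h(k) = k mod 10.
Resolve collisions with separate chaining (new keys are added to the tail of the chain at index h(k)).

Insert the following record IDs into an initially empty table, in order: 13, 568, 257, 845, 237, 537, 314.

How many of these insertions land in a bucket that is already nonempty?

Insert 13: h=3, bucket 3 empty → new chain.
Insert 568: h=8, bucket 8 empty → new chain.
Insert 257: h=7, bucket 7 empty → new chain.
Insert 845: h=5, bucket 5 empty → new chain.
Insert 237: h=7, bucket 7 nonempty → append to chain.
Insert 537: h=7, bucket 7 nonempty → append to chain.
Insert 314: h=4, bucket 4 empty → new chain.
Final buckets:
0: ∅
1: ∅
2: ∅
3: 13
4: 314
5: 845
6: ∅
7: 257 -> 237 -> 537
8: 568
9: ∅

2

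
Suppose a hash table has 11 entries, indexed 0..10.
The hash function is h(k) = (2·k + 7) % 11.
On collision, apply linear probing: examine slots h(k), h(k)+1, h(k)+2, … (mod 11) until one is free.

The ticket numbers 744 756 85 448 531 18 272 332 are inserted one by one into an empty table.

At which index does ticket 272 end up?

5

Insert 744: h=10, slot 10 empty -> index 10.
Insert 756: h=1, slot 1 empty -> index 1.
Insert 85: h=1, slot 1 occupied -> index 2.
Insert 448: h=1, slots 1,2 occupied -> index 3.
Insert 531: h=2, slots 2,3 occupied -> index 4.
Insert 18: h=10, slot 10 occupied -> index 0.
Insert 272: h=1, slots 1,2,3,4 occupied -> index 5.
Insert 332: h=0, slots 0,1,2,3,4,5 occupied -> index 6.
Table: [18, 756, 85, 448, 531, 272, 332, ., ., ., 744]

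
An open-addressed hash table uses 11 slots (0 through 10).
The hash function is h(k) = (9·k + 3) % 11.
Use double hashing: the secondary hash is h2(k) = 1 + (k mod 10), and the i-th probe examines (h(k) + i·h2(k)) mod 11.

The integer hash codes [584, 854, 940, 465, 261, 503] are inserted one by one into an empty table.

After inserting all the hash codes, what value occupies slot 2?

584 hashes to 1; slot 1 is free → place at 1.
854 hashes to 0; slot 0 is free → place at 0.
940 hashes to 4; slot 4 is free → place at 4.
465 hashes to 8; slot 8 is free → place at 8.
261 hashes to 9; slot 9 is free → place at 9.
503 hashes to 9, h2=4; 9 taken → place at 2.
Table: [854, 584, 503, ∅, 940, ∅, ∅, ∅, 465, 261, ∅]

503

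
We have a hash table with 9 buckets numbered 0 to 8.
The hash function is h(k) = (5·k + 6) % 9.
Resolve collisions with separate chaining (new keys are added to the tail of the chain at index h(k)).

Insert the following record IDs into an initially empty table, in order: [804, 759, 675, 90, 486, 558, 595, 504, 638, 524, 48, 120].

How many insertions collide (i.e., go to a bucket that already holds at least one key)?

Insert 804: h=3, bucket 3 empty → new chain.
Insert 759: h=3, bucket 3 nonempty → append to chain.
Insert 675: h=6, bucket 6 empty → new chain.
Insert 90: h=6, bucket 6 nonempty → append to chain.
Insert 486: h=6, bucket 6 nonempty → append to chain.
Insert 558: h=6, bucket 6 nonempty → append to chain.
Insert 595: h=2, bucket 2 empty → new chain.
Insert 504: h=6, bucket 6 nonempty → append to chain.
Insert 638: h=1, bucket 1 empty → new chain.
Insert 524: h=7, bucket 7 empty → new chain.
Insert 48: h=3, bucket 3 nonempty → append to chain.
Insert 120: h=3, bucket 3 nonempty → append to chain.
Final buckets:
0: _
1: 638
2: 595
3: 804 -> 759 -> 48 -> 120
4: _
5: _
6: 675 -> 90 -> 486 -> 558 -> 504
7: 524
8: _

7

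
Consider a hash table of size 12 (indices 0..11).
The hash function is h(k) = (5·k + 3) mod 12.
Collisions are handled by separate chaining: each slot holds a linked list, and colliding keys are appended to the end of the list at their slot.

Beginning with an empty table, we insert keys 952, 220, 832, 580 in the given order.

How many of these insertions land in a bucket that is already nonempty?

Insert 952: h=11, bucket 11 empty -> new chain.
Insert 220: h=11, bucket 11 nonempty -> append to chain.
Insert 832: h=11, bucket 11 nonempty -> append to chain.
Insert 580: h=11, bucket 11 nonempty -> append to chain.
Final buckets:
0: ∅
1: ∅
2: ∅
3: ∅
4: ∅
5: ∅
6: ∅
7: ∅
8: ∅
9: ∅
10: ∅
11: 952 -> 220 -> 832 -> 580

3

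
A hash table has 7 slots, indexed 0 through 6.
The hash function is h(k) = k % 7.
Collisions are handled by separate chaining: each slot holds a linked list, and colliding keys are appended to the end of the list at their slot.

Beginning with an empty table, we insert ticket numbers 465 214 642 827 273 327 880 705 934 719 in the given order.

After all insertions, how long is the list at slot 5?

5

Insert 465: h=3, bucket 3 empty -> new chain.
Insert 214: h=4, bucket 4 empty -> new chain.
Insert 642: h=5, bucket 5 empty -> new chain.
Insert 827: h=1, bucket 1 empty -> new chain.
Insert 273: h=0, bucket 0 empty -> new chain.
Insert 327: h=5, bucket 5 nonempty -> append to chain.
Insert 880: h=5, bucket 5 nonempty -> append to chain.
Insert 705: h=5, bucket 5 nonempty -> append to chain.
Insert 934: h=3, bucket 3 nonempty -> append to chain.
Insert 719: h=5, bucket 5 nonempty -> append to chain.
Final buckets:
0: 273
1: 827
2: —
3: 465 -> 934
4: 214
5: 642 -> 327 -> 880 -> 705 -> 719
6: —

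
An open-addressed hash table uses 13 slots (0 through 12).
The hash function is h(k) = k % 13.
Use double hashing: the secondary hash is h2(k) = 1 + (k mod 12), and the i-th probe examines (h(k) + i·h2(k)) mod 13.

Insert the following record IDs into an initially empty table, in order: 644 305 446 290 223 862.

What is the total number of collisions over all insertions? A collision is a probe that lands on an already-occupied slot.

644: h=7 -> slot 7
305: h=6 -> slot 6
446: h=4 -> slot 4
290: h=4, h2=3, probe 4,7,10 -> slot 10
223: h=2 -> slot 2
862: h=4, h2=11, probe 4,2,0 -> slot 0
Table: [862, _, 223, _, 446, _, 305, 644, _, _, 290, _, _]

4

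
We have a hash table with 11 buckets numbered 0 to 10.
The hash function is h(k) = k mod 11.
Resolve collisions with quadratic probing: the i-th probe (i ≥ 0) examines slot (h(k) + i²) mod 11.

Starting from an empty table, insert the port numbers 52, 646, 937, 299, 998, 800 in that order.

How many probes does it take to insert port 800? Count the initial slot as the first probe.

52 hashes to 8; slot 8 is free → place at 8.
646 hashes to 8; 8 taken → place at 9.
937 hashes to 2; slot 2 is free → place at 2.
299 hashes to 2; 2 taken → place at 3.
998 hashes to 8; 8,9 taken → place at 1.
800 hashes to 8; 8,9,1 taken → place at 6.
Table: [_, 998, 937, 299, _, _, 800, _, 52, 646, _]

4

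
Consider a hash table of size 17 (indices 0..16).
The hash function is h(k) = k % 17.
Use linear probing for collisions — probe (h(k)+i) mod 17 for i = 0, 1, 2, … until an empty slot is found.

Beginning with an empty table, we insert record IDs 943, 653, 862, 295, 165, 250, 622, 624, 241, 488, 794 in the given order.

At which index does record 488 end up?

16

Insert 943: h=8, slot 8 empty → index 8.
Insert 653: h=7, slot 7 empty → index 7.
Insert 862: h=12, slot 12 empty → index 12.
Insert 295: h=6, slot 6 empty → index 6.
Insert 165: h=12, slot 12 occupied → index 13.
Insert 250: h=12, slots 12,13 occupied → index 14.
Insert 622: h=10, slot 10 empty → index 10.
Insert 624: h=12, slots 12,13,14 occupied → index 15.
Insert 241: h=3, slot 3 empty → index 3.
Insert 488: h=12, slots 12,13,14,15 occupied → index 16.
Insert 794: h=12, slots 12,13,14,15,16 occupied → index 0.
Table: [794, -, -, 241, -, -, 295, 653, 943, -, 622, -, 862, 165, 250, 624, 488]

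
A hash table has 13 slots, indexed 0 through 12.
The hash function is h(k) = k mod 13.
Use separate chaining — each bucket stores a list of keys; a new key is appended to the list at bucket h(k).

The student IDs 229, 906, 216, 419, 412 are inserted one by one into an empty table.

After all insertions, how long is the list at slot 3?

1

229 -> bucket 8
906 -> bucket 9
216 -> bucket 8 (collision)
419 -> bucket 3
412 -> bucket 9 (collision)
Final buckets:
0: .
1: .
2: .
3: 419
4: .
5: .
6: .
7: .
8: 229 -> 216
9: 906 -> 412
10: .
11: .
12: .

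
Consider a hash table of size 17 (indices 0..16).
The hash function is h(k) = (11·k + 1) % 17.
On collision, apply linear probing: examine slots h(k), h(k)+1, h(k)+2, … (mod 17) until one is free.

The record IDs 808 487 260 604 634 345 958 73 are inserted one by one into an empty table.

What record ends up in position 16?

604

808 hashes to 15; slot 15 is free -> place at 15.
487 hashes to 3; slot 3 is free -> place at 3.
260 hashes to 5; slot 5 is free -> place at 5.
604 hashes to 15; 15 taken -> place at 16.
634 hashes to 5; 5 taken -> place at 6.
345 hashes to 5; 5,6 taken -> place at 7.
958 hashes to 16; 16 taken -> place at 0.
73 hashes to 5; 5,6,7 taken -> place at 8.
Table: [958, -, -, 487, -, 260, 634, 345, 73, -, -, -, -, -, -, 808, 604]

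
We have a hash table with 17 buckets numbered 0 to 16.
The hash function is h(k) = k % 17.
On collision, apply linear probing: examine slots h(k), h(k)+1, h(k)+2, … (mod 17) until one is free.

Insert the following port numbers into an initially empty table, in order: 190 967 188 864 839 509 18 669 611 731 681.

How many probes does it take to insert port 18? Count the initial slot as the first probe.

Insert 190: h=3, slot 3 empty → index 3.
Insert 967: h=15, slot 15 empty → index 15.
Insert 188: h=1, slot 1 empty → index 1.
Insert 864: h=14, slot 14 empty → index 14.
Insert 839: h=6, slot 6 empty → index 6.
Insert 509: h=16, slot 16 empty → index 16.
Insert 18: h=1, slot 1 occupied → index 2.
Insert 669: h=6, slot 6 occupied → index 7.
Insert 611: h=16, slot 16 occupied → index 0.
Insert 731: h=0, slots 0,1,2,3 occupied → index 4.
Insert 681: h=1, slots 1,2,3,4 occupied → index 5.
Table: [611, 188, 18, 190, 731, 681, 839, 669, ., ., ., ., ., ., 864, 967, 509]

2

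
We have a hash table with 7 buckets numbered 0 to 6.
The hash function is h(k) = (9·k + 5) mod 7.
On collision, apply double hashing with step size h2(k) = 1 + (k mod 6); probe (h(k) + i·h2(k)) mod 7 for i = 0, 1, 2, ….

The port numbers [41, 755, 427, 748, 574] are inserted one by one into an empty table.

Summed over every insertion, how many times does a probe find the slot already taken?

Insert 41: h=3, slot 3 empty → index 3.
Insert 755: h=3, h2=6, slot 3 occupied → index 2.
Insert 427: h=5, slot 5 empty → index 5.
Insert 748: h=3, h2=5, slot 3 occupied → index 1.
Insert 574: h=5, h2=5, slots 5,3,1 occupied → index 6.
Table: [-, 748, 755, 41, -, 427, 574]

5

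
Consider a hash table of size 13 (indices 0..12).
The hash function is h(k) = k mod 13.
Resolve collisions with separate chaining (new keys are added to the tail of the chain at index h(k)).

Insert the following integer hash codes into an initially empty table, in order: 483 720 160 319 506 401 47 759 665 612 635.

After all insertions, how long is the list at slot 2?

483 → bucket 2
720 → bucket 5
160 → bucket 4
319 → bucket 7
506 → bucket 12
401 → bucket 11
47 → bucket 8
759 → bucket 5 (collision)
665 → bucket 2 (collision)
612 → bucket 1
635 → bucket 11 (collision)
Final buckets:
0: _
1: 612
2: 483 -> 665
3: _
4: 160
5: 720 -> 759
6: _
7: 319
8: 47
9: _
10: _
11: 401 -> 635
12: 506

2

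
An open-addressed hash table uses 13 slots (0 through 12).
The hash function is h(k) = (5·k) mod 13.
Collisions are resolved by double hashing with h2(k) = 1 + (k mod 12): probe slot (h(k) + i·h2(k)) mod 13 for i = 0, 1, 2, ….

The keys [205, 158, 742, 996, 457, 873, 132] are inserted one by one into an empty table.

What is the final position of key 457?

12

Insert 205: h=11, slot 11 empty → index 11.
Insert 158: h=10, slot 10 empty → index 10.
Insert 742: h=5, slot 5 empty → index 5.
Insert 996: h=1, slot 1 empty → index 1.
Insert 457: h=10, h2=2, slot 10 occupied → index 12.
Insert 873: h=10, h2=10, slot 10 occupied → index 7.
Insert 132: h=10, h2=1, slots 10,11,12 occupied → index 0.
Table: [132, 996, —, —, —, 742, —, 873, —, —, 158, 205, 457]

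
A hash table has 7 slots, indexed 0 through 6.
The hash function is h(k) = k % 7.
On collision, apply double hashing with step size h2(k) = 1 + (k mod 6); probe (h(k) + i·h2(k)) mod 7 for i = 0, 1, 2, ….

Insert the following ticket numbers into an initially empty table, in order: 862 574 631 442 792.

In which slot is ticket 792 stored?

2

862: h=1 -> slot 1
574: h=0 -> slot 0
631: h=1, h2=2, probe 1,3 -> slot 3
442: h=1, h2=5, probe 1,6 -> slot 6
792: h=1, h2=1, probe 1,2 -> slot 2
Table: [574, 862, 792, 631, ., ., 442]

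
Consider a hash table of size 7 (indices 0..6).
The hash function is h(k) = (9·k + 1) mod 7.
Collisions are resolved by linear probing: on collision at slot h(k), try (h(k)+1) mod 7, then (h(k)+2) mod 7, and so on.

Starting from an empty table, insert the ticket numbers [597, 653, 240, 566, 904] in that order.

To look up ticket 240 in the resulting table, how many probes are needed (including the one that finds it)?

3

597: h=5 → slot 5
653: h=5, probe 5,6 → slot 6
240: h=5, probe 5,6,0 → slot 0
566: h=6, probe 6,0,1 → slot 1
904: h=3 → slot 3
Table: [240, 566, ∅, 904, ∅, 597, 653]
Lookup 240: h=5, probe 5,6,0 → found at 0.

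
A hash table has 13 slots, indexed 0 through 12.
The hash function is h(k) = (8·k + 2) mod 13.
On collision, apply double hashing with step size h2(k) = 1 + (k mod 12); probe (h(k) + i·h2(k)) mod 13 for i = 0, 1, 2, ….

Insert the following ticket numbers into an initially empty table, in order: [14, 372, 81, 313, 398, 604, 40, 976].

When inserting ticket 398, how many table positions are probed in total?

14: h=10 => slot 10
372: h=1 => slot 1
81: h=0 => slot 0
313: h=10, h2=2, probe 10,12 => slot 12
398: h=1, h2=3, probe 1,4 => slot 4
604: h=11 => slot 11
40: h=10, h2=5, probe 10,2 => slot 2
976: h=10, h2=5, probe 10,2,7 => slot 7
Table: [81, 372, 40, —, 398, —, —, 976, —, —, 14, 604, 313]

2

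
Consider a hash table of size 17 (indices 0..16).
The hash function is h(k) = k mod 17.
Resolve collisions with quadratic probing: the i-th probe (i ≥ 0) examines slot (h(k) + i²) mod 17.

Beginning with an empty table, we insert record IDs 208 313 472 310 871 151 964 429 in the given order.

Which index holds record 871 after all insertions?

208 hashes to 4; slot 4 is free → place at 4.
313 hashes to 7; slot 7 is free → place at 7.
472 hashes to 13; slot 13 is free → place at 13.
310 hashes to 4; 4 taken → place at 5.
871 hashes to 4; 4,5 taken → place at 8.
151 hashes to 15; slot 15 is free → place at 15.
964 hashes to 12; slot 12 is free → place at 12.
429 hashes to 4; 4,5,8,13 taken → place at 3.
Table: [., ., ., 429, 208, 310, ., 313, 871, ., ., ., 964, 472, ., 151, .]

8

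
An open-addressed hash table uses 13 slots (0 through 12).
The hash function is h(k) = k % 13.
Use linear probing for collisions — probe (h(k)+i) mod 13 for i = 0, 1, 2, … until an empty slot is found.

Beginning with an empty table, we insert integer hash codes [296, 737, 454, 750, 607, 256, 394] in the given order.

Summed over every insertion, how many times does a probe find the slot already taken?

296 hashes to 10; slot 10 is free → place at 10.
737 hashes to 9; slot 9 is free → place at 9.
454 hashes to 12; slot 12 is free → place at 12.
750 hashes to 9; 9,10 taken → place at 11.
607 hashes to 9; 9,10,11,12 taken → place at 0.
256 hashes to 9; 9,10,11,12,0 taken → place at 1.
394 hashes to 4; slot 4 is free → place at 4.
Table: [607, 256, _, _, 394, _, _, _, _, 737, 296, 750, 454]

11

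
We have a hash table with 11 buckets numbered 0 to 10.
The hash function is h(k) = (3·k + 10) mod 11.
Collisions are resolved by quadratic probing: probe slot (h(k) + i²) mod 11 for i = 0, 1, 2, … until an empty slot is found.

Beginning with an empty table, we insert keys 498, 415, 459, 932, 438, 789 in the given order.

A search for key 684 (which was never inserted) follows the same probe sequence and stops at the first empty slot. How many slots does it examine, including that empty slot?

2

498: h=8 => slot 8
415: h=1 => slot 1
459: h=1, probe 1,2 => slot 2
932: h=1, probe 1,2,5 => slot 5
438: h=4 => slot 4
789: h=1, probe 1,2,5,10 => slot 10
Table: [-, 415, 459, -, 438, 932, -, -, 498, -, 789]
Lookup 684: h=5, probe 5,6 → slot 6 empty, not found.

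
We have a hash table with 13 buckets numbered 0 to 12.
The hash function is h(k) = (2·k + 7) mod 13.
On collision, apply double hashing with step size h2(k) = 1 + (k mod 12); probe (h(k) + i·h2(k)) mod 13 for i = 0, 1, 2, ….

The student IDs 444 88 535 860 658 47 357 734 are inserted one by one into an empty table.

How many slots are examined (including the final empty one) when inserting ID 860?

444: h=11 -> slot 11
88: h=1 -> slot 1
535: h=11, h2=8, probe 11,6 -> slot 6
860: h=11, h2=9, probe 11,7 -> slot 7
658: h=10 -> slot 10
47: h=10, h2=12, probe 10,9 -> slot 9
357: h=6, h2=10, probe 6,3 -> slot 3
734: h=6, h2=3, probe 6,9,12 -> slot 12
Table: [_, 88, _, 357, _, _, 535, 860, _, 47, 658, 444, 734]

2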